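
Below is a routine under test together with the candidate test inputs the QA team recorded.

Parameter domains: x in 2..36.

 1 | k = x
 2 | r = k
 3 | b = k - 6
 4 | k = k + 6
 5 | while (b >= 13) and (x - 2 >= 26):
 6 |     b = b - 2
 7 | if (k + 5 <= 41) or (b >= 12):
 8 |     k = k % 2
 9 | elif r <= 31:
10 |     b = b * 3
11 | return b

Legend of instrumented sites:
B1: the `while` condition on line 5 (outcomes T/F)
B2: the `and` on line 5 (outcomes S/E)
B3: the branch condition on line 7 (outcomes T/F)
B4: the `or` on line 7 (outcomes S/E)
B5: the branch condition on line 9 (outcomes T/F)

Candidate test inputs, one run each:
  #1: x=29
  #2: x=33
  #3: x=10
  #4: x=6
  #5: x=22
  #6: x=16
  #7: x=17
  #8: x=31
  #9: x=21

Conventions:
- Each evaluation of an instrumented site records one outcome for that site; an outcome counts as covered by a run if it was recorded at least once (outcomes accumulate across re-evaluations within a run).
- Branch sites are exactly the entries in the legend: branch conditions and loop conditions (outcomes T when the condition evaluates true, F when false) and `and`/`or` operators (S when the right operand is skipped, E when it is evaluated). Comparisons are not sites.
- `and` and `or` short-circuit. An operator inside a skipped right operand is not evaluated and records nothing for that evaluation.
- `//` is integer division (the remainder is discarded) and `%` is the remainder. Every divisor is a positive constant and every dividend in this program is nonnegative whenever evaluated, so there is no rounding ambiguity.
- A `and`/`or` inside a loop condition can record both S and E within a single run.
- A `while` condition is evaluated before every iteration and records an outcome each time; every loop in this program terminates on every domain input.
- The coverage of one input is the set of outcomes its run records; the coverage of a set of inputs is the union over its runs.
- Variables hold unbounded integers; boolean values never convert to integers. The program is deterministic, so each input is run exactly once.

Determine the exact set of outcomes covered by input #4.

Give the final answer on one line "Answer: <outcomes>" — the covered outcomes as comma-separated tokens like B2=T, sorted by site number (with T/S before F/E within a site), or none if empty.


Event log for input #4 (x=6):
  B2->S, B1->F, B4->S, B3->T
collecting distinct outcomes: B1=F, B2=S, B3=T, B4=S
Answer: B1=F, B2=S, B3=T, B4=S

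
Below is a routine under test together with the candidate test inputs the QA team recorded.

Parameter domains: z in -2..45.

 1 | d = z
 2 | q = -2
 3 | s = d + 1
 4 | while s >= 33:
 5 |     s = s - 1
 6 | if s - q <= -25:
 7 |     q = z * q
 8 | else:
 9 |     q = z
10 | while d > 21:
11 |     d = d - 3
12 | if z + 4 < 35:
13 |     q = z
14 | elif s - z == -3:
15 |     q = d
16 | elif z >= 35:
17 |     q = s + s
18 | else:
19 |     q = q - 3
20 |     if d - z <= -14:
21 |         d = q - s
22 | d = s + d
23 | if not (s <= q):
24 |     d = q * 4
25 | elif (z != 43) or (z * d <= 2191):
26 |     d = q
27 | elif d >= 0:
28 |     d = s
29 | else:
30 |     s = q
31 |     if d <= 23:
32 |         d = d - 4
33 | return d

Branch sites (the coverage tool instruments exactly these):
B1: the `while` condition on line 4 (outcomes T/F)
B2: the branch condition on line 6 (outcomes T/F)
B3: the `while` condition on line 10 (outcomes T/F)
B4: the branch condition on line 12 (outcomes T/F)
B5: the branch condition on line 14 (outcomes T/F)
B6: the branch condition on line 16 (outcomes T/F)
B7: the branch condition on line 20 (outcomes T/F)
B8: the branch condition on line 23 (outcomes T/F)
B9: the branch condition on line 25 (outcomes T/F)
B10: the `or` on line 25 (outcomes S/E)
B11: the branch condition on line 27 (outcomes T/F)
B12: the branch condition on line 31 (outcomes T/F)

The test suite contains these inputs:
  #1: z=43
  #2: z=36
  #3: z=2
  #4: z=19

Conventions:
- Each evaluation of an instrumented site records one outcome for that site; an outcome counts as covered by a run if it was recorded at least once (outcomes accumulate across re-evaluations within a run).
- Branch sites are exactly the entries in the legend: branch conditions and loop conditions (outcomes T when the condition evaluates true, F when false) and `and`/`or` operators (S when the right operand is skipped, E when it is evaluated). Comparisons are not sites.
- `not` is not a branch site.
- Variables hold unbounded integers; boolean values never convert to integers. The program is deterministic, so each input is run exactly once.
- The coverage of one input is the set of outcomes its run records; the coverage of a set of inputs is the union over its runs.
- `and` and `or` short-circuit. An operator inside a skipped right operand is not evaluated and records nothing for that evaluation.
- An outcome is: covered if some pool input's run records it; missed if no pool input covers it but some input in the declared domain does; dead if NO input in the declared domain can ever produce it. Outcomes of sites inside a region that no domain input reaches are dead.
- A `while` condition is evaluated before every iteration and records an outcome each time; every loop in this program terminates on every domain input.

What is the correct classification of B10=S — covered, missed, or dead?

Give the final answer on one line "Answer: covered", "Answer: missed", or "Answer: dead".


B10=S is recorded by pool input(s) 2 -> covered
Answer: covered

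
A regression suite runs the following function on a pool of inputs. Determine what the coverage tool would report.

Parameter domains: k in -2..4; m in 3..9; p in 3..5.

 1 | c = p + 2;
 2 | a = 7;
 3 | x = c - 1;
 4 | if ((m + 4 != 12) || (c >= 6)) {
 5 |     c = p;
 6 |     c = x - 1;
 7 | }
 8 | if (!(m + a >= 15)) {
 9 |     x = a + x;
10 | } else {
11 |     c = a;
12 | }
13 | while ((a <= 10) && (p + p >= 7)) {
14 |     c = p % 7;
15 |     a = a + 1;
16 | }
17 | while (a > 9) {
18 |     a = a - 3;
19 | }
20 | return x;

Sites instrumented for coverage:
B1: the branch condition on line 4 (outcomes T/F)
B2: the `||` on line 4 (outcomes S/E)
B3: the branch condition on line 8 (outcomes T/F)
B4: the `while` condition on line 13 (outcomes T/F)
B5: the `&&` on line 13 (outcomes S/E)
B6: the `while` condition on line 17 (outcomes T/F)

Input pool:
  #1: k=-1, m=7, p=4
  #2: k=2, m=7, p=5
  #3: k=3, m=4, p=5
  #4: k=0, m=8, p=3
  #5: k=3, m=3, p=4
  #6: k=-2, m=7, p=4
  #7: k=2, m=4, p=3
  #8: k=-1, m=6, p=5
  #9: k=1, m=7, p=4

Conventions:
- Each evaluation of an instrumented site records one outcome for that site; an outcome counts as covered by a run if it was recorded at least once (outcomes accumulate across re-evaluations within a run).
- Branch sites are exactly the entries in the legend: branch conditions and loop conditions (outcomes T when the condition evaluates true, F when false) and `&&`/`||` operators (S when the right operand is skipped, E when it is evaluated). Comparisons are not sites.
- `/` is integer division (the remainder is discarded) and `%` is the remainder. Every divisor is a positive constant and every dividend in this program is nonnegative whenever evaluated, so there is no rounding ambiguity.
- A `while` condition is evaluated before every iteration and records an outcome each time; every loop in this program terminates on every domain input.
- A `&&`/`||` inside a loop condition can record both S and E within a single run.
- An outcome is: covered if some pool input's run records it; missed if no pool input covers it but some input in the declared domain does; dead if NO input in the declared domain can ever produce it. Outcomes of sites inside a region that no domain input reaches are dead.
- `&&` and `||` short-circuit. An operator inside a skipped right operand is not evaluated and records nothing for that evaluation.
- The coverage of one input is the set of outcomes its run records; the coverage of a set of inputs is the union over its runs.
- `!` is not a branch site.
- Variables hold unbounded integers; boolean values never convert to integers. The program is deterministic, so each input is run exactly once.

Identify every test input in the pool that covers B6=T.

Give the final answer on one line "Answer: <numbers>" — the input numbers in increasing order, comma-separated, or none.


input #1 (k=-1, m=7, p=4): hits B6=T
input #2 (k=2, m=7, p=5): hits B6=T
input #3 (k=3, m=4, p=5): hits B6=T
input #4 (k=0, m=8, p=3): never hits B6=T
input #5 (k=3, m=3, p=4): hits B6=T
input #6 (k=-2, m=7, p=4): hits B6=T
input #7 (k=2, m=4, p=3): never hits B6=T
input #8 (k=-1, m=6, p=5): hits B6=T
input #9 (k=1, m=7, p=4): hits B6=T
Answer: 1, 2, 3, 5, 6, 8, 9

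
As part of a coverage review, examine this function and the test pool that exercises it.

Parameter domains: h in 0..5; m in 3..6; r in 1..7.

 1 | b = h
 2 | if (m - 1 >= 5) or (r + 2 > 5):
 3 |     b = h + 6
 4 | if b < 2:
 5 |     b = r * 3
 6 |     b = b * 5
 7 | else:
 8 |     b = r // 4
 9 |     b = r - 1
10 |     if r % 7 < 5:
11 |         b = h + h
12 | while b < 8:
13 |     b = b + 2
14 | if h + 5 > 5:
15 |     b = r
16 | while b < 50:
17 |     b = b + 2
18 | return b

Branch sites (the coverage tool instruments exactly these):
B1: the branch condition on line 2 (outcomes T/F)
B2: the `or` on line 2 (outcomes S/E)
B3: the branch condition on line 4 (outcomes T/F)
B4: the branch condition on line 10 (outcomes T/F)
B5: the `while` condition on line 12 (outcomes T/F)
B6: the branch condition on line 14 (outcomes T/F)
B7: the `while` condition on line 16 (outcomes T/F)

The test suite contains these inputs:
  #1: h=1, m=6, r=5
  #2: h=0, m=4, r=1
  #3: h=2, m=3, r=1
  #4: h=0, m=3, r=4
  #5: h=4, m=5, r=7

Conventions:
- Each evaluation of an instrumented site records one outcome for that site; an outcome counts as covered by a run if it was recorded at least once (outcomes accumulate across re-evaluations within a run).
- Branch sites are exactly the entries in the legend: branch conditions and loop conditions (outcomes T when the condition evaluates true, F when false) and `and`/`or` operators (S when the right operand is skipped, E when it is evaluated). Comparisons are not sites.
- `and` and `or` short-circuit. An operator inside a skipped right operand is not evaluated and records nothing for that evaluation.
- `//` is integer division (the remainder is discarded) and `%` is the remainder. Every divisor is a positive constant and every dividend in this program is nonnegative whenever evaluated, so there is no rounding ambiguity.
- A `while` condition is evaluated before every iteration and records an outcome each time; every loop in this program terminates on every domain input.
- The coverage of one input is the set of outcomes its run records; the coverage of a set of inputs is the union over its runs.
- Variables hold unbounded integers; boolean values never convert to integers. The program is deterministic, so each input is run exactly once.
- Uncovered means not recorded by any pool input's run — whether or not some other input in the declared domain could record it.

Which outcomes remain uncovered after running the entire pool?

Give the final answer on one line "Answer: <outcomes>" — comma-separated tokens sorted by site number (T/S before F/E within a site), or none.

run #1 (h=1, m=6, r=5) records B1=T, B2=S, B3=F, B4=F, B5=T, B5=F, B6=T, B7=T, B7=F
run #2 (h=0, m=4, r=1) records B1=F, B2=E, B3=T, B5=F, B6=F, B7=T, B7=F
run #3 (h=2, m=3, r=1) records B1=F, B2=E, B3=F, B4=T, B5=T, B5=F, B6=T, B7=T, B7=F
run #4 (h=0, m=3, r=4) records B1=T, B2=E, B3=F, B4=T, B5=T, B5=F, B6=F, B7=T, B7=F
run #5 (h=4, m=5, r=7) records B1=T, B2=E, B3=F, B4=T, B5=F, B6=T, B7=T, B7=F
union over the pool: B1=T, B1=F, B2=S, B2=E, B3=T, B3=F, B4=T, B4=F, B5=T, B5=F, B6=T, B6=F, B7=T, B7=F
uncovered (0 of 14): none

Answer: none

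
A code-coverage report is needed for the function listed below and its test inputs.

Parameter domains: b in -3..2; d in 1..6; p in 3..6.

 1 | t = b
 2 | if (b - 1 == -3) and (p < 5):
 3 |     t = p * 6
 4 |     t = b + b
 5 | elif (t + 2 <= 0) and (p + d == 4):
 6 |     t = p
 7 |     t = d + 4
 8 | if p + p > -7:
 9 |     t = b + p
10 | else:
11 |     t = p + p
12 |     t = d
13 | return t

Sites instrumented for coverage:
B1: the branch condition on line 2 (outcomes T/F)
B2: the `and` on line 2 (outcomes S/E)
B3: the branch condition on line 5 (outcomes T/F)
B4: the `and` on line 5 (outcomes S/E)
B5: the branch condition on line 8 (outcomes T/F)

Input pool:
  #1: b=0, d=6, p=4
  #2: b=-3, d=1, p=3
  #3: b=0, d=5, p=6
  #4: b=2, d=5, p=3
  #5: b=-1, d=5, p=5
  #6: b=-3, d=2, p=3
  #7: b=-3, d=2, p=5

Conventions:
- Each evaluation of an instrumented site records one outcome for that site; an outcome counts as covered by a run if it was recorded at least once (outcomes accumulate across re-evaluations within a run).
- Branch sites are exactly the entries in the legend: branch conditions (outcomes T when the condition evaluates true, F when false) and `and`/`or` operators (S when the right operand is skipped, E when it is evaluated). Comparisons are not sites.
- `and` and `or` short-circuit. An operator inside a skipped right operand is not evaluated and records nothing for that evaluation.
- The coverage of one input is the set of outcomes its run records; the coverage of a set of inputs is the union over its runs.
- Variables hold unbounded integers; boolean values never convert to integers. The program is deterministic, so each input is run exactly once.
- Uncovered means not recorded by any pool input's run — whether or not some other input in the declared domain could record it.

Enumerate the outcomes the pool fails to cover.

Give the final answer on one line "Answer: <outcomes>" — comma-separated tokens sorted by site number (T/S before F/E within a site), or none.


input #1 (b=0, d=6, p=4): events B2->S, B1->F, B4->S, B3->F, B5->T; covers B1=F, B2=S, B3=F, B4=S, B5=T
input #2 (b=-3, d=1, p=3): events B2->S, B1->F, B4->E, B3->T, B5->T; covers B1=F, B2=S, B3=T, B4=E, B5=T
input #3 (b=0, d=5, p=6): events B2->S, B1->F, B4->S, B3->F, B5->T; covers B1=F, B2=S, B3=F, B4=S, B5=T
input #4 (b=2, d=5, p=3): events B2->S, B1->F, B4->S, B3->F, B5->T; covers B1=F, B2=S, B3=F, B4=S, B5=T
input #5 (b=-1, d=5, p=5): events B2->S, B1->F, B4->S, B3->F, B5->T; covers B1=F, B2=S, B3=F, B4=S, B5=T
input #6 (b=-3, d=2, p=3): events B2->S, B1->F, B4->E, B3->F, B5->T; covers B1=F, B2=S, B3=F, B4=E, B5=T
input #7 (b=-3, d=2, p=5): events B2->S, B1->F, B4->E, B3->F, B5->T; covers B1=F, B2=S, B3=F, B4=E, B5=T
union over the pool: B1=F, B2=S, B3=T, B3=F, B4=S, B4=E, B5=T
uncovered (3 of 10): B1=T, B2=E, B5=F
Answer: B1=T, B2=E, B5=F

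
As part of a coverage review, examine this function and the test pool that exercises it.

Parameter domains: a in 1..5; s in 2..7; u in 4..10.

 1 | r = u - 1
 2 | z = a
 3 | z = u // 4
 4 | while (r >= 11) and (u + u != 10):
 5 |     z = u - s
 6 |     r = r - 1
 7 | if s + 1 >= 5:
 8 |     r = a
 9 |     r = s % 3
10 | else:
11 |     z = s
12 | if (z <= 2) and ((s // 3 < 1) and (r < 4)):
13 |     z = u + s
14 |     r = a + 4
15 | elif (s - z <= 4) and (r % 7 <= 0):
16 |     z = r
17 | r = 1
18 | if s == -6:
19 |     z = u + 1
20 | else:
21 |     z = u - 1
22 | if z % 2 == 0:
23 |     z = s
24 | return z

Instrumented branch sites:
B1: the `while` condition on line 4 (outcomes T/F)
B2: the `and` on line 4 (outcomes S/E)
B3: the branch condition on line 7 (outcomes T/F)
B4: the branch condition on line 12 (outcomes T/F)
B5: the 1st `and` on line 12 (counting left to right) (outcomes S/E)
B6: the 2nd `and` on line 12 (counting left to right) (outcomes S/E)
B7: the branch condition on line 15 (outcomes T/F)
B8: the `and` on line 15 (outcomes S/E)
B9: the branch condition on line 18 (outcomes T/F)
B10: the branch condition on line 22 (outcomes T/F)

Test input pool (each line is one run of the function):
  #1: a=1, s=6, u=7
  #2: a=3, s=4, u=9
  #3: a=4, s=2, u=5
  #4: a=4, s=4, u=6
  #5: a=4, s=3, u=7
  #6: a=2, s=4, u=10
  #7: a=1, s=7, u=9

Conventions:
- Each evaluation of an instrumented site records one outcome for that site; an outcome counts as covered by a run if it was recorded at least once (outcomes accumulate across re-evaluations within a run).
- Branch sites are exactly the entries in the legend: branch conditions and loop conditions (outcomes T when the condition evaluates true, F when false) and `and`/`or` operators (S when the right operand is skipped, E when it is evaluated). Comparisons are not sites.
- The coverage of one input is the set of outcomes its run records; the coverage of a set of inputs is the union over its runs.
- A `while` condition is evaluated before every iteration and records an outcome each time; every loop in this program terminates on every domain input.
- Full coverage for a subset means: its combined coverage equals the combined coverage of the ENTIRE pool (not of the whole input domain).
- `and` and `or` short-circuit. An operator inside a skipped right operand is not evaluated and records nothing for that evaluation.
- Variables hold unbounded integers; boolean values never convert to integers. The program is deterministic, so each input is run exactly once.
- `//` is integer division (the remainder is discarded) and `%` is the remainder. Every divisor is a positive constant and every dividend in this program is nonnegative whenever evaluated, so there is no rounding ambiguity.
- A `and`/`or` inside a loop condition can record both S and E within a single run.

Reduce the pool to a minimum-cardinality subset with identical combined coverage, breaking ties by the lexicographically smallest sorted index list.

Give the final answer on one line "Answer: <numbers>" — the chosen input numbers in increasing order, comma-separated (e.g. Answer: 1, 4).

test 1 (a=1, s=6, u=7) hits B1=F, B2=S, B3=T, B4=F, B5=E, B6=S, B7=F, B8=S, B9=F, B10=T
test 2 (a=3, s=4, u=9) hits B1=F, B2=S, B3=T, B4=F, B5=E, B6=S, B7=F, B8=E, B9=F, B10=T
test 3 (a=4, s=2, u=5) hits B1=F, B2=S, B3=F, B4=F, B5=E, B6=E, B7=F, B8=E, B9=F, B10=T
test 4 (a=4, s=4, u=6) hits B1=F, B2=S, B3=T, B4=F, B5=E, B6=S, B7=F, B8=E, B9=F, B10=F
test 5 (a=4, s=3, u=7) hits B1=F, B2=S, B3=F, B4=F, B5=S, B7=F, B8=E, B9=F, B10=T
test 6 (a=2, s=4, u=10) hits B1=F, B2=S, B3=T, B4=F, B5=E, B6=S, B7=F, B8=E, B9=F, B10=F
test 7 (a=1, s=7, u=9) hits B1=F, B2=S, B3=T, B4=F, B5=E, B6=S, B7=F, B8=S, B9=F, B10=T
together the pool reaches 15 outcomes: B1=F, B2=S, B3=T, B3=F, B4=F, B5=S, B5=E, B6=S, B6=E, B7=F, B8=S, B8=E, B9=F, B10=T, B10=F
checked all size-1 subsets: none covers 15 outcomes (max 10/15)
checked all size-2 subsets: none covers 15 outcomes (max 13/15)
checked all size-3 subsets: none covers 15 outcomes (max 14/15)
at size 4, {1, 3, 4, 5} reaches all 15 outcomes; every lexicographically earlier size-4 subset fails

Answer: 1, 3, 4, 5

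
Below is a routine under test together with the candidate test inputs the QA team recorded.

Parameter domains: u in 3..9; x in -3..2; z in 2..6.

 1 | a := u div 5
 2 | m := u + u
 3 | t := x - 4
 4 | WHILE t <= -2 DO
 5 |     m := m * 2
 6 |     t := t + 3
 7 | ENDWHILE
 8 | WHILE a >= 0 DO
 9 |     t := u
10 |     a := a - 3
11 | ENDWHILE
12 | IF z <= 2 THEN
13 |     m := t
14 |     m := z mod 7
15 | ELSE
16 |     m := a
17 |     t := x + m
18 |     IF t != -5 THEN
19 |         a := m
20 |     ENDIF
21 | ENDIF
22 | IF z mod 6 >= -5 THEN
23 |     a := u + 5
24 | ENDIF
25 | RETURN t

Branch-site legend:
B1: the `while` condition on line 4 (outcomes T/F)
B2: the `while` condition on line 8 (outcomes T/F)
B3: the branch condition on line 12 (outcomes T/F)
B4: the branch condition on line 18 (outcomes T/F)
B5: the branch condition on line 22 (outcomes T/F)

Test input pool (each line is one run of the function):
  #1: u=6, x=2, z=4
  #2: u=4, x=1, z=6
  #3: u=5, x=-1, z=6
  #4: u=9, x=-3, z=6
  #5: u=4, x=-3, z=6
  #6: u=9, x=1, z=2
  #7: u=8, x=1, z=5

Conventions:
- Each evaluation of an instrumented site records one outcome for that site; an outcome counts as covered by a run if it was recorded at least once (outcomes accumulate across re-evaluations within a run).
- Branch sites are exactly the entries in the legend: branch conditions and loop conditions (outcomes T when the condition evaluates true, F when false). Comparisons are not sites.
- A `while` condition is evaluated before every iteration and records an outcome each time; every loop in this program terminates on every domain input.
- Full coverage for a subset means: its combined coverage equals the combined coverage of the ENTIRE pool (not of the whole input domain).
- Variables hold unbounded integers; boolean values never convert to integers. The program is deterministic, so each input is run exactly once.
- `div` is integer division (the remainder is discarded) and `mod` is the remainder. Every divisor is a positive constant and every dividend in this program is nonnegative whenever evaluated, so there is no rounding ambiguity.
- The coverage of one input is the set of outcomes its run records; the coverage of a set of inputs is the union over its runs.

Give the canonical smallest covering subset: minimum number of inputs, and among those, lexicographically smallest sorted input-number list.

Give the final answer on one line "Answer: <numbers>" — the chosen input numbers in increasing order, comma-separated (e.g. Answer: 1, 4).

input #1 (u=6, x=2, z=4): events B1->T, B1->F, B2->T, B2->F, B3->F, B4->T, B5->T; covers B1=T, B1=F, B2=T, B2=F, B3=F, B4=T, B5=T
input #2 (u=4, x=1, z=6): events B1->T, B1->F, B2->T, B2->F, B3->F, B4->T, B5->T; covers B1=T, B1=F, B2=T, B2=F, B3=F, B4=T, B5=T
input #3 (u=5, x=-1, z=6): events B1->T, B1->T, B1->F, B2->T, B2->F, B3->F, B4->T, B5->T; covers B1=T, B1=F, B2=T, B2=F, B3=F, B4=T, B5=T
input #4 (u=9, x=-3, z=6): events B1->T, B1->T, B1->F, B2->T, B2->F, B3->F, B4->F, B5->T; covers B1=T, B1=F, B2=T, B2=F, B3=F, B4=F, B5=T
input #5 (u=4, x=-3, z=6): events B1->T, B1->T, B1->F, B2->T, B2->F, B3->F, B4->T, B5->T; covers B1=T, B1=F, B2=T, B2=F, B3=F, B4=T, B5=T
input #6 (u=9, x=1, z=2): events B1->T, B1->F, B2->T, B2->F, B3->T, B5->T; covers B1=T, B1=F, B2=T, B2=F, B3=T, B5=T
input #7 (u=8, x=1, z=5): events B1->T, B1->F, B2->T, B2->F, B3->F, B4->T, B5->T; covers B1=T, B1=F, B2=T, B2=F, B3=F, B4=T, B5=T
pool-wide coverage (9 outcomes): B1=T, B1=F, B2=T, B2=F, B3=T, B3=F, B4=T, B4=F, B5=T
no size-1 subset reaches all 9 outcomes (best union: 7/9)
no size-2 subset reaches all 9 outcomes (best union: 8/9)
inputs {1, 4, 6} (size 3) cover everything; no size-3 subset with a lexicographically smaller index list covers all 9

Answer: 1, 4, 6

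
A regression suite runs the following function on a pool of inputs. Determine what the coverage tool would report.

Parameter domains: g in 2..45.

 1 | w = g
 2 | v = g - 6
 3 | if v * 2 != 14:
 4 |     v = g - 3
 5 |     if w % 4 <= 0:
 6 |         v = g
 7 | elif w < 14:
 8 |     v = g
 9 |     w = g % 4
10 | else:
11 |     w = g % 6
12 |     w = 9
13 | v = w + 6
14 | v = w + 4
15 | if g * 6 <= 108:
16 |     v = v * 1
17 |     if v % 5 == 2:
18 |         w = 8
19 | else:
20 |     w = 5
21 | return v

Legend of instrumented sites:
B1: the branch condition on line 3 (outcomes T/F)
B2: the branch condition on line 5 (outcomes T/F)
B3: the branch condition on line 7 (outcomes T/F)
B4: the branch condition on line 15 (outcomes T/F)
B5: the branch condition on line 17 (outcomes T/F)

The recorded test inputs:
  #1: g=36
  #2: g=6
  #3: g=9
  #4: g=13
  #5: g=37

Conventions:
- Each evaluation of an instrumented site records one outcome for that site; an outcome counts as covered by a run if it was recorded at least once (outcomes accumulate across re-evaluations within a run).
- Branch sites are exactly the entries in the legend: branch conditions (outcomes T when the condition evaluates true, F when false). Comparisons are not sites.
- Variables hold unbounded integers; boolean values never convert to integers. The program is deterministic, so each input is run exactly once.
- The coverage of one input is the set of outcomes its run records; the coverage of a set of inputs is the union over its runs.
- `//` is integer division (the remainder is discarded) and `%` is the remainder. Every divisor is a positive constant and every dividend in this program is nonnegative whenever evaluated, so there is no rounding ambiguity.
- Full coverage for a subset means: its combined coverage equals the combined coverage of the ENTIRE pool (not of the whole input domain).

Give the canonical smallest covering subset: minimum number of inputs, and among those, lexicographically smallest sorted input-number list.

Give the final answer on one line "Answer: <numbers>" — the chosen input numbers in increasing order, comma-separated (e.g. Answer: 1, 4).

run #1 (g=36) runs B1->T, B2->T, B4->F; records B1=T, B2=T, B4=F
run #2 (g=6) runs B1->T, B2->F, B4->T, B5->F; records B1=T, B2=F, B4=T, B5=F
run #3 (g=9) runs B1->T, B2->F, B4->T, B5->F; records B1=T, B2=F, B4=T, B5=F
run #4 (g=13) runs B1->F, B3->T, B4->T, B5->F; records B1=F, B3=T, B4=T, B5=F
run #5 (g=37) runs B1->T, B2->F, B4->F; records B1=T, B2=F, B4=F
pool-wide coverage (8 outcomes): B1=T, B1=F, B2=T, B2=F, B3=T, B4=T, B4=F, B5=F
size 1 is not enough: best union over all size-1 subsets is 4/8
size 2 is not enough: best union over all size-2 subsets is 7/8
at size 3, {1, 2, 4} reaches all 8 outcomes; every lexicographically earlier size-3 subset fails

Answer: 1, 2, 4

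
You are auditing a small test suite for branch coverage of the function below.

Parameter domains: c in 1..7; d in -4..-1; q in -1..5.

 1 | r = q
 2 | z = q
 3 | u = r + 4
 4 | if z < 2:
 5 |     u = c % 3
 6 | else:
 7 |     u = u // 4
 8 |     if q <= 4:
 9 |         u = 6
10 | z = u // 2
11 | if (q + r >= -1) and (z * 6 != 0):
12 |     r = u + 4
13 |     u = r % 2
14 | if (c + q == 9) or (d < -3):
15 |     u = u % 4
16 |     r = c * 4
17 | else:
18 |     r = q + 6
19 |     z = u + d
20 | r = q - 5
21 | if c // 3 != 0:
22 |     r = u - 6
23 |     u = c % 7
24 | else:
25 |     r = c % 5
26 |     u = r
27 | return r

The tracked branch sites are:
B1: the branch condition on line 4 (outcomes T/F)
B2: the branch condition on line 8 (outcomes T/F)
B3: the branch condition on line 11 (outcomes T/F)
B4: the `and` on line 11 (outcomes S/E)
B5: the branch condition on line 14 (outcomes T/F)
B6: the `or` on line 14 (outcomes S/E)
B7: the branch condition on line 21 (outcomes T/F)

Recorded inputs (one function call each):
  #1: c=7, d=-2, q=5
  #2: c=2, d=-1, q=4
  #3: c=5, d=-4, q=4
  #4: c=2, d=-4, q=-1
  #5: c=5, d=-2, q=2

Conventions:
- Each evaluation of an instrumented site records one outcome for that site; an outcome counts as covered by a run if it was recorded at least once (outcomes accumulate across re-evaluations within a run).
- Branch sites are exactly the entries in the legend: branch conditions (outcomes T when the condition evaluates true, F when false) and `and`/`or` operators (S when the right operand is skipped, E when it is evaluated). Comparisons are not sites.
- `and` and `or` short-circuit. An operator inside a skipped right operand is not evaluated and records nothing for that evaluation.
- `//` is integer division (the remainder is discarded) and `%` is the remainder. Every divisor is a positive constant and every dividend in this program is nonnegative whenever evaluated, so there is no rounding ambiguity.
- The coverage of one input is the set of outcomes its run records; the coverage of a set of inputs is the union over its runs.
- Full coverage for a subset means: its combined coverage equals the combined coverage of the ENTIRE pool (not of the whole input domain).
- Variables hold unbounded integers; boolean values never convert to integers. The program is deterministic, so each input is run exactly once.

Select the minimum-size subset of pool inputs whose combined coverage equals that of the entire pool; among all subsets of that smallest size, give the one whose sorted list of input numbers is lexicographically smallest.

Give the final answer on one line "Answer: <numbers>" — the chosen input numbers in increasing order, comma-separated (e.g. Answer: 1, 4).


#1 (c=7, d=-2, q=5) -> B1->F, B2->F, B4->E, B3->T, B6->E, B5->F, B7->T; covered: B1=F, B2=F, B3=T, B4=E, B5=F, B6=E, B7=T
#2 (c=2, d=-1, q=4) -> B1->F, B2->T, B4->E, B3->T, B6->E, B5->F, B7->F; covered: B1=F, B2=T, B3=T, B4=E, B5=F, B6=E, B7=F
#3 (c=5, d=-4, q=4) -> B1->F, B2->T, B4->E, B3->T, B6->S, B5->T, B7->T; covered: B1=F, B2=T, B3=T, B4=E, B5=T, B6=S, B7=T
#4 (c=2, d=-4, q=-1) -> B1->T, B4->S, B3->F, B6->E, B5->T, B7->F; covered: B1=T, B3=F, B4=S, B5=T, B6=E, B7=F
#5 (c=5, d=-2, q=2) -> B1->F, B2->T, B4->E, B3->T, B6->E, B5->F, B7->T; covered: B1=F, B2=T, B3=T, B4=E, B5=F, B6=E, B7=T
union over all inputs: B1=T, B1=F, B2=T, B2=F, B3=T, B3=F, B4=S, B4=E, B5=T, B5=F, B6=S, B6=E, B7=T, B7=F (14 outcomes)
no size-1 subset reaches all 14 outcomes (best union: 7/14)
no size-2 subset reaches all 14 outcomes (best union: 12/14)
the canonical winner is {1, 3, 4}: size 3, full 14-outcome coverage, earliest index list among size-3 covers
Answer: 1, 3, 4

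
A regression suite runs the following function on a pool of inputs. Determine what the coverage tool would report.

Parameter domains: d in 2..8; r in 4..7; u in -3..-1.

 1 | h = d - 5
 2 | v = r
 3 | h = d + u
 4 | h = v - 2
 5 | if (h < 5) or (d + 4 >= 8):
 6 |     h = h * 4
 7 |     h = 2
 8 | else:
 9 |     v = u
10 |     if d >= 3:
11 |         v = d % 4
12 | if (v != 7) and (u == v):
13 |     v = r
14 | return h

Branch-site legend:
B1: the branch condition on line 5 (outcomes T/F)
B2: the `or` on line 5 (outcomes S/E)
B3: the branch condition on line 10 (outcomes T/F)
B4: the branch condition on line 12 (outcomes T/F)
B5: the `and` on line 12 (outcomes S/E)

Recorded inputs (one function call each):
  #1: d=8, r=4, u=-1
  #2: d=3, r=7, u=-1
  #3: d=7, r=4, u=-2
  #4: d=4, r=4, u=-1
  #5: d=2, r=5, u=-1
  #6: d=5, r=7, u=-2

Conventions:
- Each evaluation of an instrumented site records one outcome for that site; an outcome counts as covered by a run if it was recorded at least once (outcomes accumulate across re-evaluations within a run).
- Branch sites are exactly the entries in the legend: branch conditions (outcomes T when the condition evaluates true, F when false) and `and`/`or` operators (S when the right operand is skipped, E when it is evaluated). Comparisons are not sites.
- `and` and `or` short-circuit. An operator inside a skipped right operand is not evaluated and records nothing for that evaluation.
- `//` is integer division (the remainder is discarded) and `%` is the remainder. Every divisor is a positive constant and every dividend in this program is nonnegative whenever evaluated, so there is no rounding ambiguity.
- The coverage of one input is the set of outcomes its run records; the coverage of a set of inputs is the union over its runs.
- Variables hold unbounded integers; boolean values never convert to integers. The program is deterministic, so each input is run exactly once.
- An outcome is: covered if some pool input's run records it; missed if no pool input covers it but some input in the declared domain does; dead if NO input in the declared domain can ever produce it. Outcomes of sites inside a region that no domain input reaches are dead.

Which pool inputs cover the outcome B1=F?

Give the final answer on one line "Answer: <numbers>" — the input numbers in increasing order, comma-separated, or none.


input #1 (d=8, r=4, u=-1): never hits B1=F
input #2 (d=3, r=7, u=-1): hits B1=F
input #3 (d=7, r=4, u=-2): never hits B1=F
input #4 (d=4, r=4, u=-1): never hits B1=F
input #5 (d=2, r=5, u=-1): never hits B1=F
input #6 (d=5, r=7, u=-2): never hits B1=F
Answer: 2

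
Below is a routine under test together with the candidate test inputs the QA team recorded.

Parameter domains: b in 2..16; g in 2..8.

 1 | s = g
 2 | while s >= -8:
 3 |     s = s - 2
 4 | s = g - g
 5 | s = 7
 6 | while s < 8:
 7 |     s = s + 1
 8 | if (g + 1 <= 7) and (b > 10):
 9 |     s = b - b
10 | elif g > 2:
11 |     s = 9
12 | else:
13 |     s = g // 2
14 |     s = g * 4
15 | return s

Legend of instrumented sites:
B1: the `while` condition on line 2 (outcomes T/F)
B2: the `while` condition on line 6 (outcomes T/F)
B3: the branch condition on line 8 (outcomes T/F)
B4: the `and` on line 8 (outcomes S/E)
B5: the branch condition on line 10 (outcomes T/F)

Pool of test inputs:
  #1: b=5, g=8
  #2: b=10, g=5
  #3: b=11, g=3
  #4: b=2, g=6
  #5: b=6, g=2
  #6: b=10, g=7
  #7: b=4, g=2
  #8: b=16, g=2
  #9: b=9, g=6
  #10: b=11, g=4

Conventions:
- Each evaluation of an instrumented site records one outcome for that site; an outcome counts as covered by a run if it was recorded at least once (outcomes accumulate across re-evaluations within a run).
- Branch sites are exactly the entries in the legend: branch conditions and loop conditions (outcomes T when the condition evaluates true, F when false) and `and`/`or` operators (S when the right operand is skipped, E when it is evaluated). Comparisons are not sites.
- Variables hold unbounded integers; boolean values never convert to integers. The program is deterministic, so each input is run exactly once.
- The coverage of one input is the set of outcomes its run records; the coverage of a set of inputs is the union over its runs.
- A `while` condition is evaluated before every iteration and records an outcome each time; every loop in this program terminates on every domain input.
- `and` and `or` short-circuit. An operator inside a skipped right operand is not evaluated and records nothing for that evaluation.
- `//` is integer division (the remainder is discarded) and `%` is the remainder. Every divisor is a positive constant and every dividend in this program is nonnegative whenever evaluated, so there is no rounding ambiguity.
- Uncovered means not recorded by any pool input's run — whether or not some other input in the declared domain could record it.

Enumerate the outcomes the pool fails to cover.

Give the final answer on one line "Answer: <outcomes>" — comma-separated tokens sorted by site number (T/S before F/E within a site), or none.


run #1 (b=5, g=8) records B1=T, B1=F, B2=T, B2=F, B3=F, B4=S, B5=T
run #2 (b=10, g=5) records B1=T, B1=F, B2=T, B2=F, B3=F, B4=E, B5=T
run #3 (b=11, g=3) records B1=T, B1=F, B2=T, B2=F, B3=T, B4=E
run #4 (b=2, g=6) records B1=T, B1=F, B2=T, B2=F, B3=F, B4=E, B5=T
run #5 (b=6, g=2) records B1=T, B1=F, B2=T, B2=F, B3=F, B4=E, B5=F
run #6 (b=10, g=7) records B1=T, B1=F, B2=T, B2=F, B3=F, B4=S, B5=T
run #7 (b=4, g=2) records B1=T, B1=F, B2=T, B2=F, B3=F, B4=E, B5=F
run #8 (b=16, g=2) records B1=T, B1=F, B2=T, B2=F, B3=T, B4=E
run #9 (b=9, g=6) records B1=T, B1=F, B2=T, B2=F, B3=F, B4=E, B5=T
run #10 (b=11, g=4) records B1=T, B1=F, B2=T, B2=F, B3=T, B4=E
union over the pool: B1=T, B1=F, B2=T, B2=F, B3=T, B3=F, B4=S, B4=E, B5=T, B5=F
uncovered (0 of 10): none
Answer: none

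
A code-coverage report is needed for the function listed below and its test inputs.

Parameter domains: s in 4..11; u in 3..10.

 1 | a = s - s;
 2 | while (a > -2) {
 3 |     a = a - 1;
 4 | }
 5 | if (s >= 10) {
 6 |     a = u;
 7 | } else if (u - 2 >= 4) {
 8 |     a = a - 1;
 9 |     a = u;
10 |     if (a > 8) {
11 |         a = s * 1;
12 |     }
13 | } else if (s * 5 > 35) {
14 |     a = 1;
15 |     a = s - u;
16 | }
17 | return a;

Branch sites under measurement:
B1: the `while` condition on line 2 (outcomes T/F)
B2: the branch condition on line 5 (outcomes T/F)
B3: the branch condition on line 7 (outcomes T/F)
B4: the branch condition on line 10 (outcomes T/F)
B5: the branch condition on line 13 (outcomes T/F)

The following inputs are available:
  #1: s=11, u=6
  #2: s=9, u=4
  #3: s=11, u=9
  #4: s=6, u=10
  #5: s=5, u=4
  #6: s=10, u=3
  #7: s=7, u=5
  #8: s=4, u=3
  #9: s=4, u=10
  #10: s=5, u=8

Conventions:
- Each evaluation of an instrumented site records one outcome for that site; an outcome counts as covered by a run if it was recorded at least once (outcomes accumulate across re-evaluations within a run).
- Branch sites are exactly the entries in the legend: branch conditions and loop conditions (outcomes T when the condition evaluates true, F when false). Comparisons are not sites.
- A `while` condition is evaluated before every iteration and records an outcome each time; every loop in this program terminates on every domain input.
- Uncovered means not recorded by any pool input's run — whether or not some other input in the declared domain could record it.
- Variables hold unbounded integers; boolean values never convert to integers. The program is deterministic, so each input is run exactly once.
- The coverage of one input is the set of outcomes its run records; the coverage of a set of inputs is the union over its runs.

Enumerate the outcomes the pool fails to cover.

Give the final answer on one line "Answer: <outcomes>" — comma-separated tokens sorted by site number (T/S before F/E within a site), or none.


test 1 (s=11, u=6) fires B1->T, B1->T, B1->F, B2->T; hits B1=T, B1=F, B2=T
test 2 (s=9, u=4) fires B1->T, B1->T, B1->F, B2->F, B3->F, B5->T; hits B1=T, B1=F, B2=F, B3=F, B5=T
test 3 (s=11, u=9) fires B1->T, B1->T, B1->F, B2->T; hits B1=T, B1=F, B2=T
test 4 (s=6, u=10) fires B1->T, B1->T, B1->F, B2->F, B3->T, B4->T; hits B1=T, B1=F, B2=F, B3=T, B4=T
test 5 (s=5, u=4) fires B1->T, B1->T, B1->F, B2->F, B3->F, B5->F; hits B1=T, B1=F, B2=F, B3=F, B5=F
test 6 (s=10, u=3) fires B1->T, B1->T, B1->F, B2->T; hits B1=T, B1=F, B2=T
test 7 (s=7, u=5) fires B1->T, B1->T, B1->F, B2->F, B3->F, B5->F; hits B1=T, B1=F, B2=F, B3=F, B5=F
test 8 (s=4, u=3) fires B1->T, B1->T, B1->F, B2->F, B3->F, B5->F; hits B1=T, B1=F, B2=F, B3=F, B5=F
test 9 (s=4, u=10) fires B1->T, B1->T, B1->F, B2->F, B3->T, B4->T; hits B1=T, B1=F, B2=F, B3=T, B4=T
test 10 (s=5, u=8) fires B1->T, B1->T, B1->F, B2->F, B3->T, B4->F; hits B1=T, B1=F, B2=F, B3=T, B4=F
union over the pool: B1=T, B1=F, B2=T, B2=F, B3=T, B3=F, B4=T, B4=F, B5=T, B5=F
uncovered (0 of 10): none
Answer: none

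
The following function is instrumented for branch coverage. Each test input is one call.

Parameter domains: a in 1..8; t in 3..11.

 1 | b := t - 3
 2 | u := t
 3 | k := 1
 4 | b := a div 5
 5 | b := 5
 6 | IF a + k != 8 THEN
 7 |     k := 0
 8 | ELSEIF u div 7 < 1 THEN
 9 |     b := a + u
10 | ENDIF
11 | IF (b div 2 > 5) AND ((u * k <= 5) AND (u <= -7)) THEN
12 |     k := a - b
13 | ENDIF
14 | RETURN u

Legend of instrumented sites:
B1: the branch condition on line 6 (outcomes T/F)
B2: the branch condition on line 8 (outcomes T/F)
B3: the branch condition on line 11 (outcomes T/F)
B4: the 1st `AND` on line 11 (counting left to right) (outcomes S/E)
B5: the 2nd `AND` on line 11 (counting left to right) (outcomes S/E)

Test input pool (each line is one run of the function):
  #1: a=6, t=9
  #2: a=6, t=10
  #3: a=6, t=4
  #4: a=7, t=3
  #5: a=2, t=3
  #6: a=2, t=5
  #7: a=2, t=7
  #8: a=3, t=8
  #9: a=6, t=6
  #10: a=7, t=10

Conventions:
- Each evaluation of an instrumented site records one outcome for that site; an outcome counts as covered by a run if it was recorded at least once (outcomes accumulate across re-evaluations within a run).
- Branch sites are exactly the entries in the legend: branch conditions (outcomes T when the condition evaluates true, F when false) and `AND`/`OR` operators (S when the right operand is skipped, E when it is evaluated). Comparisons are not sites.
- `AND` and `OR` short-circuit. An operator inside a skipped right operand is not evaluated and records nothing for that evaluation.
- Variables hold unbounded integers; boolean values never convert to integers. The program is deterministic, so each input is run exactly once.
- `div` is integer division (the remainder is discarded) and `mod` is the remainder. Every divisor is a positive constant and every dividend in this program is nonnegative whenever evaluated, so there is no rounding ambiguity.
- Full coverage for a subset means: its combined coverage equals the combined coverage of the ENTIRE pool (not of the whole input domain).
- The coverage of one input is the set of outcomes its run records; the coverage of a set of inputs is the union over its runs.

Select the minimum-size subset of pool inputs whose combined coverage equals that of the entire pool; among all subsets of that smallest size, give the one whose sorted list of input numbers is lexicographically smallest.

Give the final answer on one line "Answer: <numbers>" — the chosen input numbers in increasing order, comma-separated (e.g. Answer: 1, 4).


input #1, a=6, t=9: events B1->T, B4->S, B3->F; outcomes B1=T, B3=F, B4=S
input #2, a=6, t=10: events B1->T, B4->S, B3->F; outcomes B1=T, B3=F, B4=S
input #3, a=6, t=4: events B1->T, B4->S, B3->F; outcomes B1=T, B3=F, B4=S
input #4, a=7, t=3: events B1->F, B2->T, B4->S, B3->F; outcomes B1=F, B2=T, B3=F, B4=S
input #5, a=2, t=3: events B1->T, B4->S, B3->F; outcomes B1=T, B3=F, B4=S
input #6, a=2, t=5: events B1->T, B4->S, B3->F; outcomes B1=T, B3=F, B4=S
input #7, a=2, t=7: events B1->T, B4->S, B3->F; outcomes B1=T, B3=F, B4=S
input #8, a=3, t=8: events B1->T, B4->S, B3->F; outcomes B1=T, B3=F, B4=S
input #9, a=6, t=6: events B1->T, B4->S, B3->F; outcomes B1=T, B3=F, B4=S
input #10, a=7, t=10: events B1->F, B2->F, B4->S, B3->F; outcomes B1=F, B2=F, B3=F, B4=S
union over all inputs: B1=T, B1=F, B2=T, B2=F, B3=F, B4=S (6 outcomes)
no size-1 subset reaches all 6 outcomes (best union: 4/6)
no size-2 subset reaches all 6 outcomes (best union: 5/6)
at size 3, {1, 4, 10} reaches all 6 outcomes; every lexicographically earlier size-3 subset fails
Answer: 1, 4, 10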